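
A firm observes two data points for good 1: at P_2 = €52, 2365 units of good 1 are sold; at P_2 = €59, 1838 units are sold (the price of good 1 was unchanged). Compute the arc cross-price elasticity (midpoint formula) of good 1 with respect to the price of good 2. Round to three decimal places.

ΔQ_1 = 1838 − 2365 = -527; ΔP_2 = 59 − 52 = 7.
Midpoints: Q̄_1 = 2101.5, P̄_2 = 55.50.
ε = (ΔQ_1/Q̄_1)/(ΔP_2/P̄_2) = (-527/2101.5)/(7/55.50) ≈ -1.988.

-1.988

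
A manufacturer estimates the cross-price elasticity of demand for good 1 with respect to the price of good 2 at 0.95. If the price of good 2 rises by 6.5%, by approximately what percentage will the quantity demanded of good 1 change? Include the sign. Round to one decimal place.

%ΔQ ≈ ε × %ΔP of good 2 = 0.95 × (6.5%) = 6.2%.
Demand for good 1 rises by about 6.2%.

6.2%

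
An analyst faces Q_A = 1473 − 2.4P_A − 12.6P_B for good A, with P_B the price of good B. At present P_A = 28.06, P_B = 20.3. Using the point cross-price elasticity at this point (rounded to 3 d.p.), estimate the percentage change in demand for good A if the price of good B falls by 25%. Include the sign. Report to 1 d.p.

At P_A = 28.06, P_B = 20.3: Q_A = 1149.876.
∂Q_A/∂P_B = -12.6.
ε = (∂Q_A/∂P_B)(P_B/Q_A) = -12.6000 × 20.3/1149.876 ≈ -0.222.
%ΔQ_A ≈ ε × %ΔP_B = -0.222 × (-25%) = 5.6%.

5.6%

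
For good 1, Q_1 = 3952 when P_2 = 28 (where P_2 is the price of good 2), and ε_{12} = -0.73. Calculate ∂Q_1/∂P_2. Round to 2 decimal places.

-103.03

ε = (∂Q_1/∂P_2)·(P_2/Q_1) ⇒ ∂Q_1/∂P_2 = ε·Q_1/P_2 = -0.73 × 3952/28 ≈ -103.03.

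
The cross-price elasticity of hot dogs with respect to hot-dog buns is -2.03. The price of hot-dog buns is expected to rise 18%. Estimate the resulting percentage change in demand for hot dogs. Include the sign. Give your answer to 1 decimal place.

%ΔQ ≈ ε × %ΔP of hot-dog buns = -2.03 × (18%) = -36.5%.

-36.5%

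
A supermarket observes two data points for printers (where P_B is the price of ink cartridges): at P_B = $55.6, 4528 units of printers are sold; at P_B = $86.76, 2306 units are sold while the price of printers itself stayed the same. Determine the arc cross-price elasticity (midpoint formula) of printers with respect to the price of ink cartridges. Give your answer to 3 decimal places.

-1.485

ΔQ_A = 2306 − 4528 = -2222; ΔP_B = 86.76 − 55.6 = 31.16.
Midpoints: Q̄_A = 3417.0, P̄_B = 71.18.
ε = (ΔQ_A/Q̄_A)/(ΔP_B/P̄_B) = (-2222/3417.0)/(31.16/71.18) ≈ -1.485.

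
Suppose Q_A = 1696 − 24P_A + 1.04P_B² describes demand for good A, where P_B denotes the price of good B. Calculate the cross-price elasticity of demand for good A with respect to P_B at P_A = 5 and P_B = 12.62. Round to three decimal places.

0.190

At P_A = 5 and P_B = 12.62: Q_A = 1741.635.
∂Q_A/∂P_B = 2.08P_B = 2.08(12.62) = 26.2496.
ε = (∂Q_A/∂P_B)(P_B/Q_A) = 26.2496 × (12.62/1741.635) ≈ 0.190.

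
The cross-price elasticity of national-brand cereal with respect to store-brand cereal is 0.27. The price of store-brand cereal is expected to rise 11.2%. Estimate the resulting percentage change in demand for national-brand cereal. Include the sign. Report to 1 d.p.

3.0%

%ΔQ ≈ ε × %ΔP of store-brand cereal = 0.27 × (11.2%) = 3.0%.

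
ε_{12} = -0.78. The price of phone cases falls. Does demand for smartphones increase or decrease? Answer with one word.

ε < 0 and the price of phone cases falls, so the quantity of smartphones moves in the opposite direction: it increases.

increase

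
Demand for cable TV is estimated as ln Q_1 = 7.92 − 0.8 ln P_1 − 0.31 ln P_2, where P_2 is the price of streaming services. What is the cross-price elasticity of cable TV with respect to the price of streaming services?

-0.31

In a log-linear (constant-elasticity) demand function, the coefficient on ln P_2 is the cross-price elasticity.
ε = -0.31. Negative, so cable TV and streaming services are complements.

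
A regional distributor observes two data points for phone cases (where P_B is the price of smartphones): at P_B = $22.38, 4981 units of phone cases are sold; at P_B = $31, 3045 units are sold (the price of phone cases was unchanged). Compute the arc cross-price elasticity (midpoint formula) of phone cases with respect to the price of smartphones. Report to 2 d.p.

ΔQ_A = 3045 − 4981 = -1936; ΔP_B = 31 − 22.38 = 8.62.
Midpoints: Q̄_A = 4013.0, P̄_B = 26.69.
ε = (ΔQ_A/Q̄_A)/(ΔP_B/P̄_B) = (-1936/4013.0)/(8.62/26.69) ≈ -1.49.
ε < 0: phone cases and smartphones are complements.

-1.49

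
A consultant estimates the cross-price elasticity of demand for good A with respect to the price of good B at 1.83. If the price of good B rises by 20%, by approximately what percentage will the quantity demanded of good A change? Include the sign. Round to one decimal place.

%ΔQ ≈ ε × %ΔP of good B = 1.83 × (20%) = 36.6%.
Demand for good A rises by about 36.6%.

36.6%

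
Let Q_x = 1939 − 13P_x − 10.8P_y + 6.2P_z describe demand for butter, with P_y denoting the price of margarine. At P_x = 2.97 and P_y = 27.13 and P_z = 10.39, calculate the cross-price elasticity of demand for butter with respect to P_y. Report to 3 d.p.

-0.175

At P_x = 2.97 and P_y = 27.13 and P_z = 10.39: Q_x = 1671.804.
∂Q_x/∂P_y = -10.8.
ε = (∂Q_x/∂P_y)(P_y/Q_x) = -10.8 × (27.13/1671.804) ≈ -0.175.
Since ε < 0, butter and margarine are complements.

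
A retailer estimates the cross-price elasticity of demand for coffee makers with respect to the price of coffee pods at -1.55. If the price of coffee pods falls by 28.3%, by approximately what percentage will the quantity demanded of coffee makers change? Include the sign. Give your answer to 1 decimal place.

%ΔQ ≈ ε × %ΔP of coffee pods = -1.55 × (-28.3%) = 43.9%.

43.9%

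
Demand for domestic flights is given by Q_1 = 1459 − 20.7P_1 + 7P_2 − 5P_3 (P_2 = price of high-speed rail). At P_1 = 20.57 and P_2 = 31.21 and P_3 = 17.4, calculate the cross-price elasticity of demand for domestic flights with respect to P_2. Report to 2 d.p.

0.19

At P_1 = 20.57 and P_2 = 31.21 and P_3 = 17.4: Q_1 = 1164.671.
∂Q_1/∂P_2 = 7.
ε = (∂Q_1/∂P_2)(P_2/Q_1) = 7 × (31.21/1164.671) ≈ 0.19.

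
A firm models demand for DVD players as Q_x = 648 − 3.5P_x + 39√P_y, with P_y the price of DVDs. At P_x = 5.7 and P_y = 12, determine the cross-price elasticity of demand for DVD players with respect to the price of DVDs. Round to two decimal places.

At P_x = 5.7 and P_y = 12: Q_x = 763.150.
∂Q_x/∂P_y = 39/(2√P_y) = 39/(2√12) = 5.6292.
ε = (∂Q_x/∂P_y)(P_y/Q_x) = 5.6292 × (12/763.150) ≈ 0.09.
ε > 0: substitutes.

0.09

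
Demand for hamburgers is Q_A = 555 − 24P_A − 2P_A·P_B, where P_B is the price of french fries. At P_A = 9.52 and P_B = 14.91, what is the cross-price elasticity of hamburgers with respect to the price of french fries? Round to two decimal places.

-6.66

At P_A = 9.52 and P_B = 14.91: Q_A = 42.634.
∂Q_A/∂P_B = -2P_A = -2(9.52) = -19.0400.
ε = (∂Q_A/∂P_B)(P_B/Q_A) = -19.0400 × (14.91/42.634) ≈ -6.66.
ε < 0: complements.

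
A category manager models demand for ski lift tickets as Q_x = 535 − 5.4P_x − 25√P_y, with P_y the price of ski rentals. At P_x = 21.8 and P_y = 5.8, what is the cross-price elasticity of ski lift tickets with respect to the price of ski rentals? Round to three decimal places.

At P_x = 21.8 and P_y = 5.8: Q_x = 357.072.
∂Q_x/∂P_y = -25/(2√P_y) = -25/(2√5.8) = -5.1903.
ε = (∂Q_x/∂P_y)(P_y/Q_x) = -5.1903 × (5.8/357.072) ≈ -0.084.
ε < 0: complements.

-0.084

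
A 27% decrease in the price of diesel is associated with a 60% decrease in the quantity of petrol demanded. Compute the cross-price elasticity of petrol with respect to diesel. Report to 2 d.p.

ε = (%ΔQ of petrol) / (%ΔP of diesel) = (-60%) / (-27%) ≈ 2.22.

2.22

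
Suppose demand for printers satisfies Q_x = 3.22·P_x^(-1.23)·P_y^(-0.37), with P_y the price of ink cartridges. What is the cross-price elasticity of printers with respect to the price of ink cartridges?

In a log-linear (constant-elasticity) demand function, the coefficient on the exponent of P_y is the cross-price elasticity.
ε = -0.37. Negative, so printers and ink cartridges are complements.

-0.37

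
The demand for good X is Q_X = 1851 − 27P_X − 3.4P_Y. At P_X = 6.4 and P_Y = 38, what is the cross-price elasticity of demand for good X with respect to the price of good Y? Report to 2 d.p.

-0.08

At P_X = 6.4 and P_Y = 38: Q_X = 1549.
∂Q_X/∂P_Y = -3.4.
ε = (∂Q_X/∂P_Y)(P_Y/Q_X) = -3.4 × (38/1549) ≈ -0.08.
Since ε < 0, good X and good Y are complements.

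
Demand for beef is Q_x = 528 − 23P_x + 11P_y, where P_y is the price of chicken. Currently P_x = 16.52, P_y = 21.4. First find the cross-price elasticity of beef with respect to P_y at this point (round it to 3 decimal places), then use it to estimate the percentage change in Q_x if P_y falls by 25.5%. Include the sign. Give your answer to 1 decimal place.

At P_x = 16.52, P_y = 21.4: Q_x = 383.44.
∂Q_x/∂P_y = 11.
ε = (∂Q_x/∂P_y)(P_y/Q_x) = 11.0000 × 21.4/383.44 ≈ 0.614.
%ΔQ_x ≈ ε × %ΔP_y = 0.614 × (-25.5%) = -15.7%.

-15.7%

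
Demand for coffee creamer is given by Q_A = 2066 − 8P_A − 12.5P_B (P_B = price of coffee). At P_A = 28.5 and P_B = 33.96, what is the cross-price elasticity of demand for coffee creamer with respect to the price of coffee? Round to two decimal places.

At P_A = 28.5 and P_B = 33.96: Q_A = 1413.5.
∂Q_A/∂P_B = -12.5.
ε = (∂Q_A/∂P_B)(P_B/Q_A) = -12.5 × (33.96/1413.5) ≈ -0.30.
Since ε < 0, coffee creamer and coffee are complements.

-0.30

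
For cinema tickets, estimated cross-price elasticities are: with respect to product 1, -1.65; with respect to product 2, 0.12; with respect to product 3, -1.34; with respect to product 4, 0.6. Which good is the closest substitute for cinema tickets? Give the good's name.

Substitutes have ε > 0. Among the positive values, 0.6 (product 4) is largest.

product 4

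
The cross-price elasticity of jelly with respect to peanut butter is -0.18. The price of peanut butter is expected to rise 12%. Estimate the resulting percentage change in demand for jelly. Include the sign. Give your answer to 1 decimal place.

-2.2%

%ΔQ ≈ ε × %ΔP of peanut butter = -0.18 × (12%) = -2.2%.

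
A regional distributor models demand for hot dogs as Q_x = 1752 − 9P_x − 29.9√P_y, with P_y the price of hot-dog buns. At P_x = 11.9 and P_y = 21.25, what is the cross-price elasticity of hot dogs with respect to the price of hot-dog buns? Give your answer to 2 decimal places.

-0.05

At P_x = 11.9 and P_y = 21.25: Q_x = 1507.068.
∂Q_x/∂P_y = -29.9/(2√P_y) = -29.9/(2√21.25) = -3.2431.
ε = (∂Q_x/∂P_y)(P_y/Q_x) = -3.2431 × (21.25/1507.068) ≈ -0.05.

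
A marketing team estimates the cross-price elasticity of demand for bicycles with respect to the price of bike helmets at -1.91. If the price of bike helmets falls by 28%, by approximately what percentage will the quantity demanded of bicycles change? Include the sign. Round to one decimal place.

53.5%

%ΔQ ≈ ε × %ΔP of bike helmets = -1.91 × (-28%) = 53.5%.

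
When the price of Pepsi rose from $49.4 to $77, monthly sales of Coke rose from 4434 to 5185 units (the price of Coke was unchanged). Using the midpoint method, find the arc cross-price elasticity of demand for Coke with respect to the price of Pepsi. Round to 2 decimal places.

ΔQ_A = 5185 − 4434 = 751; ΔP_B = 77 − 49.4 = 27.6.
Midpoints: Q̄_A = 4809.5, P̄_B = 63.20.
ε = (ΔQ_A/Q̄_A)/(ΔP_B/P̄_B) = (751/4809.5)/(27.6/63.20) ≈ 0.36.
ε > 0: Coke and Pepsi are substitutes.

0.36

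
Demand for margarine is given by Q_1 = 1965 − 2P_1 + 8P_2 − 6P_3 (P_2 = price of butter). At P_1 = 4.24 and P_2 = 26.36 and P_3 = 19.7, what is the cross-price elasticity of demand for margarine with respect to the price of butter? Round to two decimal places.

0.10

At P_1 = 4.24 and P_2 = 26.36 and P_3 = 19.7: Q_1 = 2049.2.
∂Q_1/∂P_2 = 8.
ε = (∂Q_1/∂P_2)(P_2/Q_1) = 8 × (26.36/2049.2) ≈ 0.10.
Since ε > 0, margarine and butter are substitutes.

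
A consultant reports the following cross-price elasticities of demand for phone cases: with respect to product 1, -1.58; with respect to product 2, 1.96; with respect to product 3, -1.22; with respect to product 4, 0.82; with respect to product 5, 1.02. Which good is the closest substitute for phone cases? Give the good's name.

product 2

Substitutes have ε > 0. Among the positive values, 1.96 (product 2) is largest.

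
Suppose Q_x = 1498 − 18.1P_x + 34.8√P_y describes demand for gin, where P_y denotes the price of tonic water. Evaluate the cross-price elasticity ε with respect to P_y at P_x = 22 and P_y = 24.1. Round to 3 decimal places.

0.067

At P_x = 22 and P_y = 24.1: Q_x = 1270.639.
∂Q_x/∂P_y = 34.8/(2√P_y) = 34.8/(2√24.1) = 3.5444.
ε = (∂Q_x/∂P_y)(P_y/Q_x) = 3.5444 × (24.1/1270.639) ≈ 0.067.
ε > 0: substitutes.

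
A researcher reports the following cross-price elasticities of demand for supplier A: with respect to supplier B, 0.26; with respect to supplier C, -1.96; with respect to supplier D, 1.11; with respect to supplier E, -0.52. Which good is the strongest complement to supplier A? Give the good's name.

Complements have ε < 0. The most negative value is -1.96 (supplier C).

supplier C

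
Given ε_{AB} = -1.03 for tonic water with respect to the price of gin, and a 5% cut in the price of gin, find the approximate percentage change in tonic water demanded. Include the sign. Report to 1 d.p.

5.2%

%ΔQ ≈ ε × %ΔP of gin = -1.03 × (-5%) = 5.2%.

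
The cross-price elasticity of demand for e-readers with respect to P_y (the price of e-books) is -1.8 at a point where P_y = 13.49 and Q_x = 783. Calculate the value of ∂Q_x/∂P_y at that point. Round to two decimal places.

ε = (∂Q_x/∂P_y)·(P_y/Q_x) ⇒ ∂Q_x/∂P_y = ε·Q_x/P_y = -1.8 × 783/13.49 ≈ -104.48.

-104.48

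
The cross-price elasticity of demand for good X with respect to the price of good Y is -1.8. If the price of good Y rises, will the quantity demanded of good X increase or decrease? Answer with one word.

ε < 0 and the price of good Y rises, so the quantity of good X moves in the opposite direction: it decreases.

decrease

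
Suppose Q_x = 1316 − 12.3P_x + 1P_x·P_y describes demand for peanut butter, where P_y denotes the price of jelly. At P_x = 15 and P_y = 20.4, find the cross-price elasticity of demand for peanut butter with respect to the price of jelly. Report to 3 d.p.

At P_x = 15 and P_y = 20.4: Q_x = 1437.5.
∂Q_x/∂P_y = 1P_x = 1(15) = 15.0000.
ε = (∂Q_x/∂P_y)(P_y/Q_x) = 15.0000 × (20.4/1437.5) ≈ 0.213.
ε > 0: substitutes.

0.213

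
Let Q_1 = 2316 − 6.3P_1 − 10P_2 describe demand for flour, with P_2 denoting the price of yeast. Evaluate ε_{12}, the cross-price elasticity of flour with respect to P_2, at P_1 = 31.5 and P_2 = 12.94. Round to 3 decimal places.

-0.065

At P_1 = 31.5 and P_2 = 12.94: Q_1 = 1988.15.
∂Q_1/∂P_2 = -10.
ε = (∂Q_1/∂P_2)(P_2/Q_1) = -10 × (12.94/1988.15) ≈ -0.065.
Since ε < 0, flour and yeast are complements.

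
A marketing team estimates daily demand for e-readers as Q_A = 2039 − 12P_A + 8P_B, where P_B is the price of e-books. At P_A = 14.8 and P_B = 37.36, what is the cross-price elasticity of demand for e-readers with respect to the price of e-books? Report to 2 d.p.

At P_A = 14.8 and P_B = 37.36: Q_A = 2160.28.
∂Q_A/∂P_B = 8.
ε = (∂Q_A/∂P_B)(P_B/Q_A) = 8 × (37.36/2160.28) ≈ 0.14.
Since ε > 0, e-readers and e-books are substitutes.

0.14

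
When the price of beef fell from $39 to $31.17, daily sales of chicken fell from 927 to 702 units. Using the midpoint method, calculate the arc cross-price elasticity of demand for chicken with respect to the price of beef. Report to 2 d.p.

1.24

ΔQ_A = 702 − 927 = -225; ΔP_B = 31.17 − 39 = -7.83.
Midpoints: Q̄_A = 814.5, P̄_B = 35.09.
ε = (ΔQ_A/Q̄_A)/(ΔP_B/P̄_B) = (-225/814.5)/(-7.83/35.09) ≈ 1.24.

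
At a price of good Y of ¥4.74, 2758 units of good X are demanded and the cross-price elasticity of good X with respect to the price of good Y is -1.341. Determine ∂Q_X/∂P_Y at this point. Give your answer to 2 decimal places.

-780.27

ε = (∂Q_X/∂P_Y)·(P_Y/Q_X) ⇒ ∂Q_X/∂P_Y = ε·Q_X/P_Y = -1.341 × 2758/4.74 ≈ -780.27.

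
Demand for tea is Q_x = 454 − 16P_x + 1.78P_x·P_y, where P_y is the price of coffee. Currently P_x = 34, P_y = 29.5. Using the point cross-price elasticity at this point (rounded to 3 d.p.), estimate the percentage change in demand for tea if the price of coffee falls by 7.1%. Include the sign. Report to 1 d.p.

-7.5%

At P_x = 34, P_y = 29.5: Q_x = 1695.34.
∂Q_x/∂P_y = 1.78P_x = 60.5200.
ε = (∂Q_x/∂P_y)(P_y/Q_x) = 60.5200 × 29.5/1695.34 ≈ 1.053.
%ΔQ_x ≈ ε × %ΔP_y = 1.053 × (-7.1%) = -7.5%.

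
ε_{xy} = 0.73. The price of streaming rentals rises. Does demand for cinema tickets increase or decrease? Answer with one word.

ε > 0 and the price of streaming rentals rises, so the quantity of cinema tickets moves in the same direction: it increases.

increase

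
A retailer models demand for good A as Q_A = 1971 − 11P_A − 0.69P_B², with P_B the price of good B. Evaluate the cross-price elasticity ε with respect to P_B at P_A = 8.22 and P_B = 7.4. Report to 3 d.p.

-0.041

At P_A = 8.22 and P_B = 7.4: Q_A = 1842.796.
∂Q_A/∂P_B = -1.38P_B = -1.38(7.4) = -10.2120.
ε = (∂Q_A/∂P_B)(P_B/Q_A) = -10.2120 × (7.4/1842.796) ≈ -0.041.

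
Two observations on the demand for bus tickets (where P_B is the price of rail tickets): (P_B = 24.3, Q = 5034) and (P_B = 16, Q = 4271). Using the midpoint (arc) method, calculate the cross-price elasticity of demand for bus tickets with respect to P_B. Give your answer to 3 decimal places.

0.398

ΔQ_A = 4271 − 5034 = -763; ΔP_B = 16 − 24.3 = -8.3.
Midpoints: Q̄_A = 4652.5, P̄_B = 20.15.
ε = (ΔQ_A/Q̄_A)/(ΔP_B/P̄_B) = (-763/4652.5)/(-8.3/20.15) ≈ 0.398.
ε > 0: bus tickets and rail tickets are substitutes.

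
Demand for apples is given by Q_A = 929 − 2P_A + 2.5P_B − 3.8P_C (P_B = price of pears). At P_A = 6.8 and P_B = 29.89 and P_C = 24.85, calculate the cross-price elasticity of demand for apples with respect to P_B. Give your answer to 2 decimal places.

At P_A = 6.8 and P_B = 29.89 and P_C = 24.85: Q_A = 895.695.
∂Q_A/∂P_B = 2.5.
ε = (∂Q_A/∂P_B)(P_B/Q_A) = 2.5 × (29.89/895.695) ≈ 0.08.
Since ε > 0, apples and pears are substitutes.

0.08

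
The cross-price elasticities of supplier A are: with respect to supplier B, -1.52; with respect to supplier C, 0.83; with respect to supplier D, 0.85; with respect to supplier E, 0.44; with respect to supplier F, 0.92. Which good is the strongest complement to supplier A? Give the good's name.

Complements have ε < 0. The most negative value is -1.52 (supplier B).

supplier B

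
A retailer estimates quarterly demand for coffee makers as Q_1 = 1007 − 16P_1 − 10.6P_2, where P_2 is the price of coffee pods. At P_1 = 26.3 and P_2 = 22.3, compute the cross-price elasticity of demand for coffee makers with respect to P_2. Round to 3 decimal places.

-0.676

At P_1 = 26.3 and P_2 = 22.3: Q_1 = 349.82.
∂Q_1/∂P_2 = -10.6.
ε = (∂Q_1/∂P_2)(P_2/Q_1) = -10.6 × (22.3/349.82) ≈ -0.676.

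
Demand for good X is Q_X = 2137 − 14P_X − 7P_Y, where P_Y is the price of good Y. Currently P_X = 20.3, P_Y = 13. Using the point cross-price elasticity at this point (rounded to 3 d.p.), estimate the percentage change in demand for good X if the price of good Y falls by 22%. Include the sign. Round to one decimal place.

At P_X = 20.3, P_Y = 13: Q_X = 1761.8.
∂Q_X/∂P_Y = -7.
ε = (∂Q_X/∂P_Y)(P_Y/Q_X) = -7.0000 × 13/1761.8 ≈ -0.052.
%ΔQ_X ≈ ε × %ΔP_Y = -0.052 × (-22%) = 1.1%.

1.1%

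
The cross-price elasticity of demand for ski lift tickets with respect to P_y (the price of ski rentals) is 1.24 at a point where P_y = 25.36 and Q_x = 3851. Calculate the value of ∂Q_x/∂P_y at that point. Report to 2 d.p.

188.30

ε = (∂Q_x/∂P_y)·(P_y/Q_x) ⇒ ∂Q_x/∂P_y = ε·Q_x/P_y = 1.24 × 3851/25.36 ≈ 188.30.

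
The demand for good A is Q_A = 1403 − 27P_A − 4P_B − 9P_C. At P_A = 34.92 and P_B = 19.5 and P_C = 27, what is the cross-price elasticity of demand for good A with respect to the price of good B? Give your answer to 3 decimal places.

-0.561

At P_A = 34.92 and P_B = 19.5 and P_C = 27: Q_A = 139.16.
∂Q_A/∂P_B = -4.
ε = (∂Q_A/∂P_B)(P_B/Q_A) = -4 × (19.5/139.16) ≈ -0.561.
Since ε < 0, good A and good B are complements.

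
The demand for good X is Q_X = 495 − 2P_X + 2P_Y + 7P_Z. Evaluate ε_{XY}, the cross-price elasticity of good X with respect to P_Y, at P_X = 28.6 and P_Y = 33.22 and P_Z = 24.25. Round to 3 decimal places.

At P_X = 28.6 and P_Y = 33.22 and P_Z = 24.25: Q_X = 673.99.
∂Q_X/∂P_Y = 2.
ε = (∂Q_X/∂P_Y)(P_Y/Q_X) = 2 × (33.22/673.99) ≈ 0.099.

0.099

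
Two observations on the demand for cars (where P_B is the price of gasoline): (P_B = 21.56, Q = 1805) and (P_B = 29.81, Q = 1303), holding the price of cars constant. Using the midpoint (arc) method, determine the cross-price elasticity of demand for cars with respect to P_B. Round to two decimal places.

ΔQ_A = 1303 − 1805 = -502; ΔP_B = 29.81 − 21.56 = 8.25.
Midpoints: Q̄_A = 1554.0, P̄_B = 25.68.
ε = (ΔQ_A/Q̄_A)/(ΔP_B/P̄_B) = (-502/1554.0)/(8.25/25.68) ≈ -1.01.

-1.01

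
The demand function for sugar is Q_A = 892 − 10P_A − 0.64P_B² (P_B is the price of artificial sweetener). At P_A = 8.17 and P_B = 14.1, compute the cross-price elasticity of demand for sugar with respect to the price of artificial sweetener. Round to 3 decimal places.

-0.373

At P_A = 8.17 and P_B = 14.1: Q_A = 683.062.
∂Q_A/∂P_B = -1.28P_B = -1.28(14.1) = -18.0480.
ε = (∂Q_A/∂P_B)(P_B/Q_A) = -18.0480 × (14.1/683.062) ≈ -0.373.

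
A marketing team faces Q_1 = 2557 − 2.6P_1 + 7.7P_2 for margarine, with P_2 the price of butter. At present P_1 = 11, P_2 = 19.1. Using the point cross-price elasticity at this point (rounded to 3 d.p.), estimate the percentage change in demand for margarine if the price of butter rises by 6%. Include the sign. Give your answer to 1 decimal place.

0.3%

At P_1 = 11, P_2 = 19.1: Q_1 = 2675.47.
∂Q_1/∂P_2 = 7.7.
ε = (∂Q_1/∂P_2)(P_2/Q_1) = 7.7000 × 19.1/2675.47 ≈ 0.055.
%ΔQ_1 ≈ ε × %ΔP_2 = 0.055 × (6%) = 0.3%.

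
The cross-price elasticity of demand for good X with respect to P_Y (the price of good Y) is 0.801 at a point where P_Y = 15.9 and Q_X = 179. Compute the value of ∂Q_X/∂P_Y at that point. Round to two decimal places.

9.02

ε = (∂Q_X/∂P_Y)·(P_Y/Q_X) ⇒ ∂Q_X/∂P_Y = ε·Q_X/P_Y = 0.801 × 179/15.9 ≈ 9.02.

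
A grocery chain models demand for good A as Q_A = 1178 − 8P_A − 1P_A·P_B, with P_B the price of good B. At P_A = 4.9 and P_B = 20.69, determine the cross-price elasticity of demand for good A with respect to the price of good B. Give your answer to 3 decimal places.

At P_A = 4.9 and P_B = 20.69: Q_A = 1037.419.
∂Q_A/∂P_B = -1P_A = -1(4.9) = -4.9000.
ε = (∂Q_A/∂P_B)(P_B/Q_A) = -4.9000 × (20.69/1037.419) ≈ -0.098.

-0.098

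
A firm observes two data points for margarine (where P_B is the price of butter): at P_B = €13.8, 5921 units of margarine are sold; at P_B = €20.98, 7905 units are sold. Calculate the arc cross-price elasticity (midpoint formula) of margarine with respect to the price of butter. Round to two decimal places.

ΔQ_A = 7905 − 5921 = 1984; ΔP_B = 20.98 − 13.8 = 7.18.
Midpoints: Q̄_A = 6913.0, P̄_B = 17.39.
ε = (ΔQ_A/Q̄_A)/(ΔP_B/P̄_B) = (1984/6913.0)/(7.18/17.39) ≈ 0.70.
ε > 0: margarine and butter are substitutes.

0.70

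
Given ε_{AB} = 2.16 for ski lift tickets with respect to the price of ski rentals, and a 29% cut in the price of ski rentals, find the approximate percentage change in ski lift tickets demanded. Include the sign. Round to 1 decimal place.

-62.6%

%ΔQ ≈ ε × %ΔP of ski rentals = 2.16 × (-29%) = -62.6%.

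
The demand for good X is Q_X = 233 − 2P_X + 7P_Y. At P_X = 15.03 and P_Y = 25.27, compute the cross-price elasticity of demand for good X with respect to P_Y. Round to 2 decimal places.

0.47

At P_X = 15.03 and P_Y = 25.27: Q_X = 379.83.
∂Q_X/∂P_Y = 7.
ε = (∂Q_X/∂P_Y)(P_Y/Q_X) = 7 × (25.27/379.83) ≈ 0.47.
Since ε > 0, good X and good Y are substitutes.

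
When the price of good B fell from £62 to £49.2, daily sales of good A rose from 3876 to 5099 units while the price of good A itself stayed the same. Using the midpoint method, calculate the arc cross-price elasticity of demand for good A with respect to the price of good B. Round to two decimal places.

-1.18

ΔQ_A = 5099 − 3876 = 1223; ΔP_B = 49.2 − 62 = -12.8.
Midpoints: Q̄_A = 4487.5, P̄_B = 55.60.
ε = (ΔQ_A/Q̄_A)/(ΔP_B/P̄_B) = (1223/4487.5)/(-12.8/55.60) ≈ -1.18.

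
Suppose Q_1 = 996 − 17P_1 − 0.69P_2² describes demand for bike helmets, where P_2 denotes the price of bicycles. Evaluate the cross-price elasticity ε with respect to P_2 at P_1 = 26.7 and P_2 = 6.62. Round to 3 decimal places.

-0.118

At P_1 = 26.7 and P_2 = 6.62: Q_1 = 511.861.
∂Q_1/∂P_2 = -1.38P_2 = -1.38(6.62) = -9.1356.
ε = (∂Q_1/∂P_2)(P_2/Q_1) = -9.1356 × (6.62/511.861) ≈ -0.118.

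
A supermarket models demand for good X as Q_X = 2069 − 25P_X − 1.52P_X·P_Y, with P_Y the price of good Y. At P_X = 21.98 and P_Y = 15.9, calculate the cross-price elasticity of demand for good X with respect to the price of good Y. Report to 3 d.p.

-0.538

At P_X = 21.98 and P_Y = 15.9: Q_X = 988.287.
∂Q_X/∂P_Y = -1.52P_X = -1.52(21.98) = -33.4096.
ε = (∂Q_X/∂P_Y)(P_Y/Q_X) = -33.4096 × (15.9/988.287) ≈ -0.538.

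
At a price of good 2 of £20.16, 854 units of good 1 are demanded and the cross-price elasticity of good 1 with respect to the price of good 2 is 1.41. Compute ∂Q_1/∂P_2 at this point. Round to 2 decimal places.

ε = (∂Q_1/∂P_2)·(P_2/Q_1) ⇒ ∂Q_1/∂P_2 = ε·Q_1/P_2 = 1.41 × 854/20.16 ≈ 59.73.

59.73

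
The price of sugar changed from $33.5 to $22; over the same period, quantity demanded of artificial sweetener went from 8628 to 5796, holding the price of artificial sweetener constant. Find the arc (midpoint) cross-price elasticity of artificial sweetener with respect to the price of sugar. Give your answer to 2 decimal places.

ΔQ_A = 5796 − 8628 = -2832; ΔP_B = 22 − 33.5 = -11.5.
Midpoints: Q̄_A = 7212.0, P̄_B = 27.75.
ε = (ΔQ_A/Q̄_A)/(ΔP_B/P̄_B) = (-2832/7212.0)/(-11.5/27.75) ≈ 0.95.

0.95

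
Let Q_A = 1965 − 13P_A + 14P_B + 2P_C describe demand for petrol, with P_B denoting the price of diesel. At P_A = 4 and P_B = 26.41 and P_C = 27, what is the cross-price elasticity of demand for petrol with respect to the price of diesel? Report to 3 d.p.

At P_A = 4 and P_B = 26.41 and P_C = 27: Q_A = 2336.74.
∂Q_A/∂P_B = 14.
ε = (∂Q_A/∂P_B)(P_B/Q_A) = 14 × (26.41/2336.74) ≈ 0.158.

0.158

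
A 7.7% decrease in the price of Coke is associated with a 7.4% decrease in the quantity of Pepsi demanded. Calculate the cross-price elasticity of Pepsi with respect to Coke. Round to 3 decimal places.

0.961

ε = (%ΔQ of Pepsi) / (%ΔP of Coke) = (-7.4%) / (-7.7%) ≈ 0.961.
Positive cross-price elasticity: substitutes.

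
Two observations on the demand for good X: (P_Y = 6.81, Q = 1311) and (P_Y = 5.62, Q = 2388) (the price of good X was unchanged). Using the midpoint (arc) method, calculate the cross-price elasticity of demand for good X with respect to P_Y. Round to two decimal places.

-3.04

ΔQ_X = 2388 − 1311 = 1077; ΔP_Y = 5.62 − 6.81 = -1.19.
Midpoints: Q̄_X = 1849.5, P̄_Y = 6.21.
ε = (ΔQ_X/Q̄_X)/(ΔP_Y/P̄_Y) = (1077/1849.5)/(-1.19/6.21) ≈ -3.04.
ε < 0: good X and good Y are complements.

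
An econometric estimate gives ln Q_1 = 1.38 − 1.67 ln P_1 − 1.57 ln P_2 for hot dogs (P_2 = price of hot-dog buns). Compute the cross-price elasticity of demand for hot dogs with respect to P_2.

In a log-linear (constant-elasticity) demand function, the coefficient on ln P_2 is the cross-price elasticity.
ε = -1.57. Negative, so hot dogs and hot-dog buns are complements.

-1.57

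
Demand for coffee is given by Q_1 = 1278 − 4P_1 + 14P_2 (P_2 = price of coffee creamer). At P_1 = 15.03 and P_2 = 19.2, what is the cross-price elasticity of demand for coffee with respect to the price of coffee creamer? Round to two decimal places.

0.18

At P_1 = 15.03 and P_2 = 19.2: Q_1 = 1486.68.
∂Q_1/∂P_2 = 14.
ε = (∂Q_1/∂P_2)(P_2/Q_1) = 14 × (19.2/1486.68) ≈ 0.18.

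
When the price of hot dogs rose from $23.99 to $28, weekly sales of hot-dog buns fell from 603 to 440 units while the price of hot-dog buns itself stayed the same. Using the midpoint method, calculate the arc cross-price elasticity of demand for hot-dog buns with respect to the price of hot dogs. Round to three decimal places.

ΔQ_A = 440 − 603 = -163; ΔP_B = 28 − 23.99 = 4.01.
Midpoints: Q̄_A = 521.5, P̄_B = 25.99.
ε = (ΔQ_A/Q̄_A)/(ΔP_B/P̄_B) = (-163/521.5)/(4.01/25.99) ≈ -2.026.
ε < 0: hot-dog buns and hot dogs are complements.

-2.026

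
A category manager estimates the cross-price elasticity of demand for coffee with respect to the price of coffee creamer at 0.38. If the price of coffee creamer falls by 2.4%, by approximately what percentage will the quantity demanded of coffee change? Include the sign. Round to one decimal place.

%ΔQ ≈ ε × %ΔP of coffee creamer = 0.38 × (-2.4%) = -0.9%.
Demand for coffee falls by about 0.9%.

-0.9%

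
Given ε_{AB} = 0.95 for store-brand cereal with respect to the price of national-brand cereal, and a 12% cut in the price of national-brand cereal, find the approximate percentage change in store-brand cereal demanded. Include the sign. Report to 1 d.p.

%ΔQ ≈ ε × %ΔP of national-brand cereal = 0.95 × (-12%) = -11.4%.
Demand for store-brand cereal falls by about 11.4%.

-11.4%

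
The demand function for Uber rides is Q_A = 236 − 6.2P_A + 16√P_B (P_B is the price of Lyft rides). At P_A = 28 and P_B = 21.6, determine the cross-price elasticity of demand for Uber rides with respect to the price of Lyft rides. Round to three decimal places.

0.272

At P_A = 28 and P_B = 21.6: Q_A = 136.761.
∂Q_A/∂P_B = 16/(2√P_B) = 16/(2√21.6) = 1.7213.
ε = (∂Q_A/∂P_B)(P_B/Q_A) = 1.7213 × (21.6/136.761) ≈ 0.272.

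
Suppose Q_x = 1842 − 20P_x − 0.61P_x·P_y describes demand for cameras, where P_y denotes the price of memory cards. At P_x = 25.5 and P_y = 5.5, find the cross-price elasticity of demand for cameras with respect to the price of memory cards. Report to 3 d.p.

At P_x = 25.5 and P_y = 5.5: Q_x = 1246.447.
∂Q_x/∂P_y = -0.61P_x = -0.61(25.5) = -15.5550.
ε = (∂Q_x/∂P_y)(P_y/Q_x) = -15.5550 × (5.5/1246.447) ≈ -0.069.

-0.069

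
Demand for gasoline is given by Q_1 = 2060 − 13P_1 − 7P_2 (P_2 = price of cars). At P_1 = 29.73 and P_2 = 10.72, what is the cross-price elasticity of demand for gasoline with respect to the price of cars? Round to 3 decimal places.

-0.047

At P_1 = 29.73 and P_2 = 10.72: Q_1 = 1598.47.
∂Q_1/∂P_2 = -7.
ε = (∂Q_1/∂P_2)(P_2/Q_1) = -7 × (10.72/1598.47) ≈ -0.047.
Since ε < 0, gasoline and cars are complements.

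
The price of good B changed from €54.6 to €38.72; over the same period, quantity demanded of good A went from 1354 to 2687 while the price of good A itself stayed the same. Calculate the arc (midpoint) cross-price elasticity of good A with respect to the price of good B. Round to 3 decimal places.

-1.938

ΔQ_A = 2687 − 1354 = 1333; ΔP_B = 38.72 − 54.6 = -15.88.
Midpoints: Q̄_A = 2020.5, P̄_B = 46.66.
ε = (ΔQ_A/Q̄_A)/(ΔP_B/P̄_B) = (1333/2020.5)/(-15.88/46.66) ≈ -1.938.
ε < 0: good A and good B are complements.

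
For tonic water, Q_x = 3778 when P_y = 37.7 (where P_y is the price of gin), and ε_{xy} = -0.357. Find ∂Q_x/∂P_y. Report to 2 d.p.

-35.78

ε = (∂Q_x/∂P_y)·(P_y/Q_x) ⇒ ∂Q_x/∂P_y = ε·Q_x/P_y = -0.357 × 3778/37.7 ≈ -35.78.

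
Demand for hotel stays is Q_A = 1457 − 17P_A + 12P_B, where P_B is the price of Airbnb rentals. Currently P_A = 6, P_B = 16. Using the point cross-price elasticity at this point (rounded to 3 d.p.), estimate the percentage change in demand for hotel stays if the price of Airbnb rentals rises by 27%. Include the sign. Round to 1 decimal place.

At P_A = 6, P_B = 16: Q_A = 1547.
∂Q_A/∂P_B = 12.
ε = (∂Q_A/∂P_B)(P_B/Q_A) = 12.0000 × 16/1547 ≈ 0.124.
%ΔQ_A ≈ ε × %ΔP_B = 0.124 × (27%) = 3.3%.

3.3%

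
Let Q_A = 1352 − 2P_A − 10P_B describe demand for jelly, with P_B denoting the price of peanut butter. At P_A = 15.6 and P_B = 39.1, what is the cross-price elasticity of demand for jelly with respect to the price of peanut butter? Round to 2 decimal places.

-0.42

At P_A = 15.6 and P_B = 39.1: Q_A = 929.8.
∂Q_A/∂P_B = -10.
ε = (∂Q_A/∂P_B)(P_B/Q_A) = -10 × (39.1/929.8) ≈ -0.42.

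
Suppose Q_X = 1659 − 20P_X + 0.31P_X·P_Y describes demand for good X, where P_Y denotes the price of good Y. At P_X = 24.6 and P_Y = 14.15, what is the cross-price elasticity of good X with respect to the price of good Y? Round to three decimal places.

At P_X = 24.6 and P_Y = 14.15: Q_X = 1274.908.
∂Q_X/∂P_Y = 0.31P_X = 0.31(24.6) = 7.6260.
ε = (∂Q_X/∂P_Y)(P_Y/Q_X) = 7.6260 × (14.15/1274.908) ≈ 0.085.

0.085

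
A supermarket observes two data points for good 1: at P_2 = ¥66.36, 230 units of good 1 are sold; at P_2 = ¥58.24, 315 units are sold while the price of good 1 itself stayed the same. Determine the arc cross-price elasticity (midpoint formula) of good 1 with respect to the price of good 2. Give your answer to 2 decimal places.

ΔQ_1 = 315 − 230 = 85; ΔP_2 = 58.24 − 66.36 = -8.12.
Midpoints: Q̄_1 = 272.5, P̄_2 = 62.30.
ε = (ΔQ_1/Q̄_1)/(ΔP_2/P̄_2) = (85/272.5)/(-8.12/62.30) ≈ -2.39.

-2.39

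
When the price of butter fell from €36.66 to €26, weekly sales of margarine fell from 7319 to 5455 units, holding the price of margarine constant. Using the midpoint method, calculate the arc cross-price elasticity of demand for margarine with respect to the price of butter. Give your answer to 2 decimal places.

0.86

ΔQ_A = 5455 − 7319 = -1864; ΔP_B = 26 − 36.66 = -10.66.
Midpoints: Q̄_A = 6387.0, P̄_B = 31.33.
ε = (ΔQ_A/Q̄_A)/(ΔP_B/P̄_B) = (-1864/6387.0)/(-10.66/31.33) ≈ 0.86.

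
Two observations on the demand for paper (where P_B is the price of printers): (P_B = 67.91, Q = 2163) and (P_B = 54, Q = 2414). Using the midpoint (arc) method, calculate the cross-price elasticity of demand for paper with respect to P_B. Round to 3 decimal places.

-0.481

ΔQ_A = 2414 − 2163 = 251; ΔP_B = 54 − 67.91 = -13.91.
Midpoints: Q̄_A = 2288.5, P̄_B = 60.95.
ε = (ΔQ_A/Q̄_A)/(ΔP_B/P̄_B) = (251/2288.5)/(-13.91/60.95) ≈ -0.481.
ε < 0: paper and printers are complements.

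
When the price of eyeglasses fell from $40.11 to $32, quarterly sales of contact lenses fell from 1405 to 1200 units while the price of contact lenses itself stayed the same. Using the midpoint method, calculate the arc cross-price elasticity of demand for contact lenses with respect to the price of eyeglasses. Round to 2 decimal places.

0.70

ΔQ_A = 1200 − 1405 = -205; ΔP_B = 32 − 40.11 = -8.11.
Midpoints: Q̄_A = 1302.5, P̄_B = 36.05.
ε = (ΔQ_A/Q̄_A)/(ΔP_B/P̄_B) = (-205/1302.5)/(-8.11/36.05) ≈ 0.70.
ε > 0: contact lenses and eyeglasses are substitutes.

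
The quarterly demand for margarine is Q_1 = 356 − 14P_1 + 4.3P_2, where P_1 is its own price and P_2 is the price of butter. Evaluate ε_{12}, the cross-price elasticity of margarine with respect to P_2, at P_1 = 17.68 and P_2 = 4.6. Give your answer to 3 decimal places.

0.154

At P_1 = 17.68 and P_2 = 4.6: Q_1 = 128.26.
∂Q_1/∂P_2 = 4.3.
ε = (∂Q_1/∂P_2)(P_2/Q_1) = 4.3 × (4.6/128.26) ≈ 0.154.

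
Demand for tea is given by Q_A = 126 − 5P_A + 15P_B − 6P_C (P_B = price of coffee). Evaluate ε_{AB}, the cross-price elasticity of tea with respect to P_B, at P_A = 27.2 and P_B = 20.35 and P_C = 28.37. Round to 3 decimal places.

2.441

At P_A = 27.2 and P_B = 20.35 and P_C = 28.37: Q_A = 125.03.
∂Q_A/∂P_B = 15.
ε = (∂Q_A/∂P_B)(P_B/Q_A) = 15 × (20.35/125.03) ≈ 2.441.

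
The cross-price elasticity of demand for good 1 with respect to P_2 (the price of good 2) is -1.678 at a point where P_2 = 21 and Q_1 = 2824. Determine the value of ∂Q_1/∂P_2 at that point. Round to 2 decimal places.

-225.65

ε = (∂Q_1/∂P_2)·(P_2/Q_1) ⇒ ∂Q_1/∂P_2 = ε·Q_1/P_2 = -1.678 × 2824/21 ≈ -225.65.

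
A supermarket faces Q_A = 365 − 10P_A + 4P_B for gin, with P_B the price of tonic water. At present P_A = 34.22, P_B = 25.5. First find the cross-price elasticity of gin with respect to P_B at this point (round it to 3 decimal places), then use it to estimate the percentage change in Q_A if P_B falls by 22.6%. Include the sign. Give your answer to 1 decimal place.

At P_A = 34.22, P_B = 25.5: Q_A = 124.8.
∂Q_A/∂P_B = 4.
ε = (∂Q_A/∂P_B)(P_B/Q_A) = 4.0000 × 25.5/124.8 ≈ 0.817.
%ΔQ_A ≈ ε × %ΔP_B = 0.817 × (-22.6%) = -18.5%.

-18.5%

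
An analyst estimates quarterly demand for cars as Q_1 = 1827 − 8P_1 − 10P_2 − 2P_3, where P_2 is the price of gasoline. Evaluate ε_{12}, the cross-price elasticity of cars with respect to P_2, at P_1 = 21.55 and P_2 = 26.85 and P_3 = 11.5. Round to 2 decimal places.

At P_1 = 21.55 and P_2 = 26.85 and P_3 = 11.5: Q_1 = 1363.1.
∂Q_1/∂P_2 = -10.
ε = (∂Q_1/∂P_2)(P_2/Q_1) = -10 × (26.85/1363.1) ≈ -0.20.

-0.20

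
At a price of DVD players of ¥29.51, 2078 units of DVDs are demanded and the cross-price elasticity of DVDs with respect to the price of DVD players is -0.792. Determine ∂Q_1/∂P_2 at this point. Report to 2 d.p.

-55.77

ε = (∂Q_1/∂P_2)·(P_2/Q_1) ⇒ ∂Q_1/∂P_2 = ε·Q_1/P_2 = -0.792 × 2078/29.51 ≈ -55.77.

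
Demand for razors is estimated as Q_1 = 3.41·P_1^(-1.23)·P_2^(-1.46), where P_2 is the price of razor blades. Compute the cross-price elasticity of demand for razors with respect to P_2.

-1.46

In a log-linear (constant-elasticity) demand function, the coefficient on the exponent of P_2 is the cross-price elasticity.
ε = -1.46. Negative, so razors and razor blades are complements.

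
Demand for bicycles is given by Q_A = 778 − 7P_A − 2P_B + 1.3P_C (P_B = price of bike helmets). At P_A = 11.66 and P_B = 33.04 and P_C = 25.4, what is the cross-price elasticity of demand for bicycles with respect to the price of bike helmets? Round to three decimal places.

At P_A = 11.66 and P_B = 33.04 and P_C = 25.4: Q_A = 663.32.
∂Q_A/∂P_B = -2.
ε = (∂Q_A/∂P_B)(P_B/Q_A) = -2 × (33.04/663.32) ≈ -0.100.

-0.100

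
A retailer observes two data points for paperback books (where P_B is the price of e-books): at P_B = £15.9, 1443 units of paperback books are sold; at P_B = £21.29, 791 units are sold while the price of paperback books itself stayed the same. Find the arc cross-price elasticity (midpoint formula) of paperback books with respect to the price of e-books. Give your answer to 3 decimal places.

-2.014

ΔQ_A = 791 − 1443 = -652; ΔP_B = 21.29 − 15.9 = 5.39.
Midpoints: Q̄_A = 1117.0, P̄_B = 18.59.
ε = (ΔQ_A/Q̄_A)/(ΔP_B/P̄_B) = (-652/1117.0)/(5.39/18.59) ≈ -2.014.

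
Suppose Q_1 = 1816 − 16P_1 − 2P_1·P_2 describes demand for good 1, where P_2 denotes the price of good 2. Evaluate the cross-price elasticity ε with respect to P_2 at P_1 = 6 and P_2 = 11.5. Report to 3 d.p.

-0.087

At P_1 = 6 and P_2 = 11.5: Q_1 = 1582.
∂Q_1/∂P_2 = -2P_1 = -2(6) = -12.0000.
ε = (∂Q_1/∂P_2)(P_2/Q_1) = -12.0000 × (11.5/1582) ≈ -0.087.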